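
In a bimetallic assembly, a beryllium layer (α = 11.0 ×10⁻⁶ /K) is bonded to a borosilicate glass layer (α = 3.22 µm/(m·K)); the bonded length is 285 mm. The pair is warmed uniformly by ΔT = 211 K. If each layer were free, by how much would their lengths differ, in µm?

Δα = |11.0 − 3.22|×10⁻⁶/K = 7.78×10⁻⁶/K.
ΔL_mismatch = Δα·L·ΔT = 7.78×10⁻⁶ × 285.0 mm × 211.0 K = 468 µm.

468 µm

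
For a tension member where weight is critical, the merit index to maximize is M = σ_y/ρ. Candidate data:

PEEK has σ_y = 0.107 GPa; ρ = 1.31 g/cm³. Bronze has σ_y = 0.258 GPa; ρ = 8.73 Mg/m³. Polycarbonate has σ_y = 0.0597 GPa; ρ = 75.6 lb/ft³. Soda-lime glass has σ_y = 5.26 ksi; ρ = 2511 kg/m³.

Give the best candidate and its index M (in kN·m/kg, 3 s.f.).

Convert each candidate to consistent units, then evaluate M:
  PEEK: σ_y = 107.0 MPa, ρ = 1310 kg/m³
  bronze: σ_y = 258.0 MPa, ρ = 8730 kg/m³
  polycarbonate: σ_y = 59.70 MPa, ρ = 1211 kg/m³
  soda-lime glass: σ_y = 36.27 MPa, ρ = 2511 kg/m³
  PEEK: M = 81.7 kN·m/kg
  polycarbonate: M = 49.3 kN·m/kg
  bronze: M = 29.6 kN·m/kg
  soda-lime glass: M = 14.4 kN·m/kg
PEEK has the largest M.

PEEK, M = 81.7 kN·m/kg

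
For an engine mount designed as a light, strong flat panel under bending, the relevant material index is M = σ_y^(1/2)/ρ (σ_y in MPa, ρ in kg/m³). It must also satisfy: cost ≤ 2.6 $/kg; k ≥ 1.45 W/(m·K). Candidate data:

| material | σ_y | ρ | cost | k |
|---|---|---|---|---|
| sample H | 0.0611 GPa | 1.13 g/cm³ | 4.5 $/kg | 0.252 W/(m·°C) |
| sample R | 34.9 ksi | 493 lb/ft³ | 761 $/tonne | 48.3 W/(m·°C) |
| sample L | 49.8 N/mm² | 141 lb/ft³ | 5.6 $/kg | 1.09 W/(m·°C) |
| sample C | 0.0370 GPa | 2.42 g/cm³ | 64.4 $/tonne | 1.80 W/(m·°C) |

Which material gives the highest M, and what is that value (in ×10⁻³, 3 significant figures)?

Screen on constraints: cost ≤ 2.6 $/kg; k ≥ 1.45 W/(m·K). Survivors: sample R, sample C.
In SI units:
  sample R: σ_y = 240.6 MPa, ρ = 7897 kg/m³
  sample C: σ_y = 37.00 MPa, ρ = 2420 kg/m³
  sample C: M = 2.51×10⁻³
  sample R: M = 1.96×10⁻³
The maximum is for sample C.

sample C, M = 2.51×10⁻³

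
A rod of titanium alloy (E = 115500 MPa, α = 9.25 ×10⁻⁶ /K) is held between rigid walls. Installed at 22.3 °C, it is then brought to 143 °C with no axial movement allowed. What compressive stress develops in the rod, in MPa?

129 MPa

E = 115500 MPa = 115.5 GPa.
ΔT = 120.7 K. Constrained thermal stress σ = E·α·ΔT = 115.5×10³ MPa × 9.25×10⁻⁶ × 120.7 = 129 MPa (compressive).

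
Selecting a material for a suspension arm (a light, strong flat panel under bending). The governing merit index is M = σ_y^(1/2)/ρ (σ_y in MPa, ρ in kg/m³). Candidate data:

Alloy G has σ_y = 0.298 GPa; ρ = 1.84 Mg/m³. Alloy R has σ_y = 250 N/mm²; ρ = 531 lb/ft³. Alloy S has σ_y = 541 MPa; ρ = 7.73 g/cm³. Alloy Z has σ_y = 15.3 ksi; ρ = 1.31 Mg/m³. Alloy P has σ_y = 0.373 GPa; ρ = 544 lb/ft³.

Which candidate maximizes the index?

In SI units:
  alloy G: σ_y = 298.0 MPa, ρ = 1840 kg/m³
  alloy R: σ_y = 250.0 MPa, ρ = 8506 kg/m³
  alloy S: σ_y = 541.0 MPa, ρ = 7730 kg/m³
  alloy Z: σ_y = 105.5 MPa, ρ = 1310 kg/m³
  alloy P: σ_y = 373.0 MPa, ρ = 8714 kg/m³
  alloy G: M = 9.38×10⁻³
  alloy Z: M = 7.84×10⁻³
  alloy S: M = 3.01×10⁻³
  alloy P: M = 2.22×10⁻³
  alloy R: M = 1.86×10⁻³
Alloy G has the largest M.

alloy G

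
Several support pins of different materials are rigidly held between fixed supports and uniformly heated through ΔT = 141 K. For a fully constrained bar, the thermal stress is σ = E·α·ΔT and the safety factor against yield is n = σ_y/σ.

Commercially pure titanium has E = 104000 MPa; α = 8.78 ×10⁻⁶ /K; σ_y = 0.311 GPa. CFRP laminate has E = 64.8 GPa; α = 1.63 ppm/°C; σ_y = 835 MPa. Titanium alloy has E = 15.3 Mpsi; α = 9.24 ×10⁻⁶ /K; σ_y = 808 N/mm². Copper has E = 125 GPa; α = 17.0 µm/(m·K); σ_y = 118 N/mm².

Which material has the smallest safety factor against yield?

Converting E to GPa, α to ×10⁻⁶/K, σ_y to MPa, then σ and n for each:
  commercially pure titanium: E = 104.0, α = 8.78, σ_y = 311.0 → σ = 129 MPa, n = 2.42
  CFRP laminate: E = 64.80, α = 1.63, σ_y = 835.0 → σ = 14.9 MPa, n = 56.1
  titanium alloy: E = 105.5, α = 9.24, σ_y = 808.0 → σ = 137 MPa, n = 5.88
  copper: E = 125.0, α = 17.0, σ_y = 118.0 → σ = 300 MPa, n = 0.394
Copper has the lowest safety factor, n = 0.394.

copper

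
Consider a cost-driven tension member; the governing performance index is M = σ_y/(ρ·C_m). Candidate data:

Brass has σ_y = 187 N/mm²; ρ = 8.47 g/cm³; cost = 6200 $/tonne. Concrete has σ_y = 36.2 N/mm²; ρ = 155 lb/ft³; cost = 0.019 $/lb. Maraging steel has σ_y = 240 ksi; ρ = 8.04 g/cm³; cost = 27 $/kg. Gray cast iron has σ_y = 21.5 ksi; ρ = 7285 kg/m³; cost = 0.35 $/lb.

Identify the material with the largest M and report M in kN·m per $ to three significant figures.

concrete, M = 348 kN·m per $

Normalizing units and computing the index:
  brass: σ_y = 187.0 MPa, ρ = 8470 kg/m³, cost = 6.200 $/kg
  concrete: σ_y = 36.20 MPa, ρ = 2483 kg/m³, cost = 0.04189 $/kg
  maraging steel: σ_y = 1655 MPa, ρ = 8040 kg/m³, cost = 27.00 $/kg
  gray cast iron: σ_y = 148.2 MPa, ρ = 7285 kg/m³, cost = 0.7716 $/kg
  concrete: M = 348 kN·m per $
  gray cast iron: M = 26.4 kN·m per $
  maraging steel: M = 7.62 kN·m per $
  brass: M = 3.56 kN·m per $
The maximum is for concrete.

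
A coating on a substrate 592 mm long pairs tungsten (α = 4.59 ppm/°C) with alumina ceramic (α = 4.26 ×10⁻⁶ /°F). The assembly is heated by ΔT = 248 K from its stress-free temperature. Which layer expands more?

alumina ceramic: α = 4.26×10⁻⁶/°F × 9/5 = 7.67×10⁻⁶/K.
α(tungsten) = 4.59×10⁻⁶/K vs α(alumina ceramic) = 7.67×10⁻⁶/K.
Higher α expands more for the same ΔT: alumina ceramic.

alumina ceramic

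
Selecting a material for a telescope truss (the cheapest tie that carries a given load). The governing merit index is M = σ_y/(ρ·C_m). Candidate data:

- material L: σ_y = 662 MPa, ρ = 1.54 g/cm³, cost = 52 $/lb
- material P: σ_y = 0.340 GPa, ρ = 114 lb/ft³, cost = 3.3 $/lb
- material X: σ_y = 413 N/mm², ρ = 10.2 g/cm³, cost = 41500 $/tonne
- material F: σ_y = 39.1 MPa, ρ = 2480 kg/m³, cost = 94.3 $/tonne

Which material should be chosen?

material F

In SI units:
  material L: σ_y = 662.0 MPa, ρ = 1540 kg/m³, cost = 114.6 $/kg
  material P: σ_y = 340.0 MPa, ρ = 1826 kg/m³, cost = 7.275 $/kg
  material X: σ_y = 413.0 MPa, ρ = 10200 kg/m³, cost = 41.50 $/kg
  material F: σ_y = 39.10 MPa, ρ = 2480 kg/m³, cost = 0.09430 $/kg
  material F: M = 167 kN·m per $
  material P: M = 25.6 kN·m per $
  material L: M = 3.75 kN·m per $
  material X: M = 0.976 kN·m per $
Material F has the largest M.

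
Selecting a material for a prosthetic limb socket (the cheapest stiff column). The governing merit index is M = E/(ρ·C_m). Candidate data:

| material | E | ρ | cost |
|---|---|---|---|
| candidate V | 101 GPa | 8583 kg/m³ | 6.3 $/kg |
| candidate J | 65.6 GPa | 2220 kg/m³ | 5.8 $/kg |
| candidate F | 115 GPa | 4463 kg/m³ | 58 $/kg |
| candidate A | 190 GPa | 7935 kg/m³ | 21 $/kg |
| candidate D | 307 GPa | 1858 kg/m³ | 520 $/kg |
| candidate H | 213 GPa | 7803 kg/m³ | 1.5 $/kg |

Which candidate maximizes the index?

Evaluate M for each candidate:
  candidate H: M = 18.2 MN·m per $
  candidate J: M = 5.09 MN·m per $
  candidate V: M = 1.87 MN·m per $
  candidate A: M = 1.14 MN·m per $
  candidate F: M = 0.444 MN·m per $
  candidate D: M = 0.318 MN·m per $
The maximum is for candidate H.

candidate H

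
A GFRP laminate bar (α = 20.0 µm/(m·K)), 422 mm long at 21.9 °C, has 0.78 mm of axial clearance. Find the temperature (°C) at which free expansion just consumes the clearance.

114 °C

α·L₀·ΔT = 0.78 mm ⇒ ΔT = 0.78 / (20.0×10⁻⁶ × 422.0) = 92.42 K.
T = 21.9 + 92.42 = 114.3 °C.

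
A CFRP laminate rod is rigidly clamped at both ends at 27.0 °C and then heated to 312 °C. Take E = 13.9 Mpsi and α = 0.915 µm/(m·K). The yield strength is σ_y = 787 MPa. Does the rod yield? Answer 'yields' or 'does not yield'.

E = 13.9 Mpsi = 95.84 GPa.
ΔT = 285.0 K. Constrained thermal stress σ = E·α·ΔT = 95.84×10³ MPa × 0.915×10⁻⁶ × 285.0 = 25.0 MPa (compressive).
Compare to σ_y = 787 MPa: σ < σ_y, so it does not yield.

does not yield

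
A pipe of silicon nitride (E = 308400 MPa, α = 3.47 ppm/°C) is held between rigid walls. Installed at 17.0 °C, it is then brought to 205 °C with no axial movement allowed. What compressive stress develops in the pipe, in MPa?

201 MPa

E = 308400 MPa = 308.4 GPa.
ΔT = 188.0 K. Constrained thermal stress σ = E·α·ΔT = 308.4×10³ MPa × 3.47×10⁻⁶ × 188.0 = 201 MPa (compressive).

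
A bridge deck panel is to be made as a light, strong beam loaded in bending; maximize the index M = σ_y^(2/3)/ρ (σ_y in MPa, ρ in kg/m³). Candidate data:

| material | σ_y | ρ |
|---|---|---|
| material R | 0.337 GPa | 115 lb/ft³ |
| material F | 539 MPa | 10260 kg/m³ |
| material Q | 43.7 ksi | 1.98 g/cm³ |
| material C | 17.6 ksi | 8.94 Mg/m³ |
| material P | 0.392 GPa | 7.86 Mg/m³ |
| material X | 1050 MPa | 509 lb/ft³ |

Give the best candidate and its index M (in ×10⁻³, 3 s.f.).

material R, M = 26.3×10⁻³

In SI units:
  material R: σ_y = 337.0 MPa, ρ = 1842 kg/m³
  material F: σ_y = 539.0 MPa, ρ = 10260 kg/m³
  material Q: σ_y = 301.3 MPa, ρ = 1980 kg/m³
  material C: σ_y = 121.3 MPa, ρ = 8940 kg/m³
  material P: σ_y = 392.0 MPa, ρ = 7860 kg/m³
  material X: σ_y = 1050 MPa, ρ = 8153 kg/m³
  material R: M = 26.3×10⁻³
  material Q: M = 22.7×10⁻³
  material X: M = 12.7×10⁻³
  material P: M = 6.81×10⁻³
  material F: M = 6.46×10⁻³
  material C: M = 2.74×10⁻³
Highest index: material R.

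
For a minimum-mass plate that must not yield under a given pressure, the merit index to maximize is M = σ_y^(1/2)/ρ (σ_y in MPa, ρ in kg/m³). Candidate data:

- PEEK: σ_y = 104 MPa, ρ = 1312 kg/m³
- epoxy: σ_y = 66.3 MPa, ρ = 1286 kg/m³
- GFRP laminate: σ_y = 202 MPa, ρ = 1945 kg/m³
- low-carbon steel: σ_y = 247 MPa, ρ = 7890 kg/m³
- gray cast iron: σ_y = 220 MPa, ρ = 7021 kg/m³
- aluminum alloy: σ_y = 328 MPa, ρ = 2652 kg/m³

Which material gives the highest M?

PEEK

Computing M directly (units already consistent):
  PEEK: M = 7.77×10⁻³
  GFRP laminate: M = 7.31×10⁻³
  aluminum alloy: M = 6.83×10⁻³
  epoxy: M = 6.33×10⁻³
  gray cast iron: M = 2.11×10⁻³
  low-carbon steel: M = 1.99×10⁻³
PEEK ranks first.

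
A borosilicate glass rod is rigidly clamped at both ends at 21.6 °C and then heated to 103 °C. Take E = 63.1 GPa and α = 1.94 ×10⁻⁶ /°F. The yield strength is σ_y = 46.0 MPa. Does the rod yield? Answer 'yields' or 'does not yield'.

α = 1.94×10⁻⁶/°F × 9/5 = 3.49×10⁻⁶/K.
ΔT = 81.40 K. Constrained thermal stress σ = E·α·ΔT = 63.10×10³ MPa × 3.49×10⁻⁶ × 81.40 = 17.9 MPa (compressive).
Compare to σ_y = 46.0 MPa: σ < σ_y, so it does not yield.

does not yield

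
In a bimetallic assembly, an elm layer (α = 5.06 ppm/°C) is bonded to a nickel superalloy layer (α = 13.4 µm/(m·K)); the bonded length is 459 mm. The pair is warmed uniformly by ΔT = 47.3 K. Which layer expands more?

α(elm) = 5.06×10⁻⁶/K vs α(nickel superalloy) = 13.4×10⁻⁶/K.
Higher α expands more for the same ΔT: nickel superalloy.

nickel superalloy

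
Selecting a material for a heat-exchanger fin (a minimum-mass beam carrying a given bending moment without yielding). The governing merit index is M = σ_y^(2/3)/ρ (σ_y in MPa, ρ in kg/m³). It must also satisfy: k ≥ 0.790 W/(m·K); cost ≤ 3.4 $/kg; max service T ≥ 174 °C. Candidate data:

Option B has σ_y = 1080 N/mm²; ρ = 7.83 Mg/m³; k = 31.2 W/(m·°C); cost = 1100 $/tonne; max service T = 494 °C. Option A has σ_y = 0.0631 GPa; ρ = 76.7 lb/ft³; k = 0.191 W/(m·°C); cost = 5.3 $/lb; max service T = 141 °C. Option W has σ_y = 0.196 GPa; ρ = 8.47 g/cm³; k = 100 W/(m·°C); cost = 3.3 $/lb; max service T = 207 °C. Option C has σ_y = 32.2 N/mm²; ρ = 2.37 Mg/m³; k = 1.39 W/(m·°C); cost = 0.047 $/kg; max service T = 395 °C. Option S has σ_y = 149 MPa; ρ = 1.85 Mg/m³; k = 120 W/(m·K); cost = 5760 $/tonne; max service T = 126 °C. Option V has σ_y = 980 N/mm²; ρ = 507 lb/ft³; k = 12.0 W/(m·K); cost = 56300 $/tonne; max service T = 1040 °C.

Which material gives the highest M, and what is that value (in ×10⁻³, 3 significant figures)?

Screen on constraints: k ≥ 0.790 W/(m·K); cost ≤ 3.4 $/kg; max service T ≥ 174 °C. Survivors: option B, option C.
After converting to SI:
  option B: σ_y = 1080 MPa, ρ = 7830 kg/m³
  option C: σ_y = 32.20 MPa, ρ = 2370 kg/m³
  option B: M = 13.4×10⁻³
  option C: M = 4.27×10⁻³
Option B ranks first.

option B, M = 13.4×10⁻³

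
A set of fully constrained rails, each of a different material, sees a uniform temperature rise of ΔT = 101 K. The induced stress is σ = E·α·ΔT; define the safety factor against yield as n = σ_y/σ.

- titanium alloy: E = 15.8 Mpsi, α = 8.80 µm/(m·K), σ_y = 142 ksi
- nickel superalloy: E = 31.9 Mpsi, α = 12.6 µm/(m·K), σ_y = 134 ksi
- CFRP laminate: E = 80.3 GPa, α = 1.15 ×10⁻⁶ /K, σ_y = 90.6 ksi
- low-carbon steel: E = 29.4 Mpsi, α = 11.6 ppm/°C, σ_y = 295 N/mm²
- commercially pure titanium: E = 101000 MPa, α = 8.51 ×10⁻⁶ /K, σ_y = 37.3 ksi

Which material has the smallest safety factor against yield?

low-carbon steel

In consistent units (E in GPa, α in ×10⁻⁶/K, σ_y in MPa):
  titanium alloy: E = 108.9, α = 8.80, σ_y = 979.1 → σ = 96.8 MPa, n = 10.1
  nickel superalloy: E = 219.9, α = 12.6, σ_y = 923.9 → σ = 280 MPa, n = 3.30
  CFRP laminate: E = 80.30, α = 1.15, σ_y = 624.7 → σ = 9.33 MPa, n = 67.0
  low-carbon steel: E = 202.7, α = 11.6, σ_y = 295.0 → σ = 237 MPa, n = 1.24
  commercially pure titanium: E = 101.0, α = 8.51, σ_y = 257.2 → σ = 86.8 MPa, n = 2.96
Smallest n: low-carbon steel with n = 1.24.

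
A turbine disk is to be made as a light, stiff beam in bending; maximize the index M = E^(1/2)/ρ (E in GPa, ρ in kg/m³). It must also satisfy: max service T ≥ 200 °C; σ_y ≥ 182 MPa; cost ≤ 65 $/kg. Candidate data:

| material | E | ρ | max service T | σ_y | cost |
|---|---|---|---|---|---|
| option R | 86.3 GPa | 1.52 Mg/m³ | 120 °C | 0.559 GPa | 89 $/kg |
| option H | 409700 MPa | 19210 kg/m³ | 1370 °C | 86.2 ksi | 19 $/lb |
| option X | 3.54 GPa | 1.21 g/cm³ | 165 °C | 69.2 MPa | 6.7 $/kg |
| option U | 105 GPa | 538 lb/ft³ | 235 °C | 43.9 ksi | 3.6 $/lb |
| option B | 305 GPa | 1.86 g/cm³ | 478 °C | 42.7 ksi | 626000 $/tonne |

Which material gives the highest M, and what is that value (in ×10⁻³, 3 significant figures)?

option U, M = 1.19×10⁻³

Screen on constraints: max service T ≥ 200 °C; σ_y ≥ 182 MPa; cost ≤ 65 $/kg. Survivors: option H, option U.
In SI units:
  option H: E = 409.7 GPa, ρ = 19210 kg/m³
  option U: E = 105.0 GPa, ρ = 8618 kg/m³
  option U: M = 1.19×10⁻³
  option H: M = 1.05×10⁻³
Option U has the largest M.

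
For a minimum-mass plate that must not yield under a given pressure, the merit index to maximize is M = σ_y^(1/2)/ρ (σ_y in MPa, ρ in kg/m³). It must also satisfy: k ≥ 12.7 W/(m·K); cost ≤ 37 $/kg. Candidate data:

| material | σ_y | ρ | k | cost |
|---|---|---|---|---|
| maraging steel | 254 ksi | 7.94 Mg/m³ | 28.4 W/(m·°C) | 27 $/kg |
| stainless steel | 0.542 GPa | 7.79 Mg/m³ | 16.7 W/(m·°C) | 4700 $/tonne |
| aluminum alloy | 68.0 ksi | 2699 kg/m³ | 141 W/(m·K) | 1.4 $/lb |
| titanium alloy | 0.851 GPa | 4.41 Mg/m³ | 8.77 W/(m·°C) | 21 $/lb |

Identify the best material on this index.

aluminum alloy

Screen on constraints: k ≥ 12.7 W/(m·K); cost ≤ 37 $/kg. Survivors: maraging steel, stainless steel, aluminum alloy.
Putting every candidate on a common basis:
  maraging steel: σ_y = 1751 MPa, ρ = 7940 kg/m³
  stainless steel: σ_y = 542.0 MPa, ρ = 7790 kg/m³
  aluminum alloy: σ_y = 468.8 MPa, ρ = 2699 kg/m³
  aluminum alloy: M = 8.02×10⁻³
  maraging steel: M = 5.27×10⁻³
  stainless steel: M = 2.99×10⁻³
Aluminum alloy has the largest M.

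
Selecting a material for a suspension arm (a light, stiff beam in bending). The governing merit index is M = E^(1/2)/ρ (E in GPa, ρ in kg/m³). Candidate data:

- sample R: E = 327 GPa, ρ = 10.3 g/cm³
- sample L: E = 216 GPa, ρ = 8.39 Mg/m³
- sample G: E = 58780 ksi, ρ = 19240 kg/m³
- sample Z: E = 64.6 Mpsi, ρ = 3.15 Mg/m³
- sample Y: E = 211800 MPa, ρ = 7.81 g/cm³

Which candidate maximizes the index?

Convert each candidate to consistent units, then evaluate M:
  sample R: E = 327.0 GPa, ρ = 10300 kg/m³
  sample L: E = 216.0 GPa, ρ = 8390 kg/m³
  sample G: E = 405.3 GPa, ρ = 19240 kg/m³
  sample Z: E = 445.4 GPa, ρ = 3150 kg/m³
  sample Y: E = 211.8 GPa, ρ = 7810 kg/m³
  sample Z: M = 6.70×10⁻³
  sample Y: M = 1.86×10⁻³
  sample R: M = 1.76×10⁻³
  sample L: M = 1.75×10⁻³
  sample G: M = 1.05×10⁻³
Sample Z ranks first.

sample Z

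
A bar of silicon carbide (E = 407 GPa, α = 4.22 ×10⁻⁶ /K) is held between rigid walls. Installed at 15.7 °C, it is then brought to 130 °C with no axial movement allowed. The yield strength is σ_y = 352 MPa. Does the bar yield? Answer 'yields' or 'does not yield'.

does not yield

ΔT = 114.3 K. Constrained thermal stress σ = E·α·ΔT = 407.0×10³ MPa × 4.22×10⁻⁶ × 114.3 = 196 MPa (compressive).
Compare to σ_y = 352 MPa: σ < σ_y, so it does not yield.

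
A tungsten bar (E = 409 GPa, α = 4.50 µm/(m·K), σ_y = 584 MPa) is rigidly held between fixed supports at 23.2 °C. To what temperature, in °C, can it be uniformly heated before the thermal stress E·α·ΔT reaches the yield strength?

341 °C

E·α·ΔT = 584.0 MPa ⇒ ΔT = 584.0 / (409.0×10³ × 4.50×10⁻⁶) = 317.3 K.
T = 23.2 + 317.3 = 340.5 °C.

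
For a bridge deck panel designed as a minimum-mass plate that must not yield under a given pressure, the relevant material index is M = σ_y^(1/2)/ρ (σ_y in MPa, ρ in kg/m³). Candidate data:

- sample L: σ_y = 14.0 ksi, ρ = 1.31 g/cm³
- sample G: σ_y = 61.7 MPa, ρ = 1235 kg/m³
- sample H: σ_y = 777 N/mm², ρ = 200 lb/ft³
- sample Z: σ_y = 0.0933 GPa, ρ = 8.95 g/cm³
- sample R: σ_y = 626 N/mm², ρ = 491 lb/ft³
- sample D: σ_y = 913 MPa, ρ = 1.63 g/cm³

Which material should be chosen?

sample D

Normalizing units and computing the index:
  sample L: σ_y = 96.53 MPa, ρ = 1310 kg/m³
  sample G: σ_y = 61.70 MPa, ρ = 1235 kg/m³
  sample H: σ_y = 777.0 MPa, ρ = 3204 kg/m³
  sample Z: σ_y = 93.30 MPa, ρ = 8950 kg/m³
  sample R: σ_y = 626.0 MPa, ρ = 7865 kg/m³
  sample D: σ_y = 913.0 MPa, ρ = 1630 kg/m³
  sample D: M = 18.5×10⁻³
  sample H: M = 8.70×10⁻³
  sample L: M = 7.50×10⁻³
  sample G: M = 6.36×10⁻³
  sample R: M = 3.18×10⁻³
  sample Z: M = 1.08×10⁻³
The maximum is for sample D.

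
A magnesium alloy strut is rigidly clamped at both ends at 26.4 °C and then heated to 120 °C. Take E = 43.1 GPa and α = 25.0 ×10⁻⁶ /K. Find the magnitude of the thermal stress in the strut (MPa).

101 MPa

ΔT = 93.60 K. Constrained thermal stress σ = E·α·ΔT = 43.10×10³ MPa × 25.0×10⁻⁶ × 93.60 = 101 MPa (compressive).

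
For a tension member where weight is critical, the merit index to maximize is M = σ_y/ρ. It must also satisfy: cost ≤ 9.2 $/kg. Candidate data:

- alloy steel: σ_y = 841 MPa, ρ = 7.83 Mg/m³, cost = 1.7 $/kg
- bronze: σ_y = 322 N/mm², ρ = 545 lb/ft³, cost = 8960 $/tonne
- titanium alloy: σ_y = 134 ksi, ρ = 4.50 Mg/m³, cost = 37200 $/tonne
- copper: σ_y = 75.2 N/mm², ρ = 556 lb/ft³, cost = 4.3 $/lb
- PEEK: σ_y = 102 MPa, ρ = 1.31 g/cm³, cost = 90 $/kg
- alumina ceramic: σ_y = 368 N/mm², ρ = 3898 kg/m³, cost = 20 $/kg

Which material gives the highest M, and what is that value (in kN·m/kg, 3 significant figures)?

alloy steel, M = 107 kN·m/kg

Screen on constraints: cost ≤ 9.2 $/kg. Survivors: alloy steel, bronze.
After converting to SI:
  alloy steel: σ_y = 841.0 MPa, ρ = 7830 kg/m³
  bronze: σ_y = 322.0 MPa, ρ = 8730 kg/m³
  alloy steel: M = 107 kN·m/kg
  bronze: M = 36.9 kN·m/kg
The maximum is for alloy steel.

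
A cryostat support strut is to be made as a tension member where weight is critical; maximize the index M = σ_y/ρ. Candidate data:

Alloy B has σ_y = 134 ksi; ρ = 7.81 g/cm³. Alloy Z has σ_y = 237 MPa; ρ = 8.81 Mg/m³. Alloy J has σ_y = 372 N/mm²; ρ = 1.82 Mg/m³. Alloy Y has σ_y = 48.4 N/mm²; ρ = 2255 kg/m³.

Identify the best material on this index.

alloy J

Normalizing units and computing the index:
  alloy B: σ_y = 923.9 MPa, ρ = 7810 kg/m³
  alloy Z: σ_y = 237.0 MPa, ρ = 8810 kg/m³
  alloy J: σ_y = 372.0 MPa, ρ = 1820 kg/m³
  alloy Y: σ_y = 48.40 MPa, ρ = 2255 kg/m³
  alloy J: M = 204 kN·m/kg
  alloy B: M = 118 kN·m/kg
  alloy Z: M = 26.9 kN·m/kg
  alloy Y: M = 21.5 kN·m/kg
Alloy J has the largest M.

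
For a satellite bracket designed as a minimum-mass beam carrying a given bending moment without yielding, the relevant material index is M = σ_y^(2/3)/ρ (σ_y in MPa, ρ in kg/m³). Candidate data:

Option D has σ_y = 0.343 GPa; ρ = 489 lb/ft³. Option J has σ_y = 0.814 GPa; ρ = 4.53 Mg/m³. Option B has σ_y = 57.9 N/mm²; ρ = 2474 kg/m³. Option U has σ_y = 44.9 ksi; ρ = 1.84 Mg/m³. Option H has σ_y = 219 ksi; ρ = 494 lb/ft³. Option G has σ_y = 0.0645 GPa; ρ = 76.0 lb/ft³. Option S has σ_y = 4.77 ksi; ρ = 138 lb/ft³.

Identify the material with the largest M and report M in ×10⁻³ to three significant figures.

Putting every candidate on a common basis:
  option D: σ_y = 343.0 MPa, ρ = 7833 kg/m³
  option J: σ_y = 814.0 MPa, ρ = 4530 kg/m³
  option B: σ_y = 57.90 MPa, ρ = 2474 kg/m³
  option U: σ_y = 309.6 MPa, ρ = 1840 kg/m³
  option H: σ_y = 1510 MPa, ρ = 7913 kg/m³
  option G: σ_y = 64.50 MPa, ρ = 1217 kg/m³
  option S: σ_y = 32.89 MPa, ρ = 2211 kg/m³
  option U: M = 24.9×10⁻³
  option J: M = 19.2×10⁻³
  option H: M = 16.6×10⁻³
  option G: M = 13.2×10⁻³
  option D: M = 6.26×10⁻³
  option B: M = 6.05×10⁻³
  option S: M = 4.64×10⁻³
Option U ranks first.

option U, M = 24.9×10⁻³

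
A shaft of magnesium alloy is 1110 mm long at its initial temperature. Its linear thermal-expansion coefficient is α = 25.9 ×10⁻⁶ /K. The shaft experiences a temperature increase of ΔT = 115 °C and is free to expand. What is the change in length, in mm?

ΔL = α·L₀·ΔT = 25.9×10⁻⁶ × 1110 mm × 115.0 K = 3.31 mm.

3.31 mm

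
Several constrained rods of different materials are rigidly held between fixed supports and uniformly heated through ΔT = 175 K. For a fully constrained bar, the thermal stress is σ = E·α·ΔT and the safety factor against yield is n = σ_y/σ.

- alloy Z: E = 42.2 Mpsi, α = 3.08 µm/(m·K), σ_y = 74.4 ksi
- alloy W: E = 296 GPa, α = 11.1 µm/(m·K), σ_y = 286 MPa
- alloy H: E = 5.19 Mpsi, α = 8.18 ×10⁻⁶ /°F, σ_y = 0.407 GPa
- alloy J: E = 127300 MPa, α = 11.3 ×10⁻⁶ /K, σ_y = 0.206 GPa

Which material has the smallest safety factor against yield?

Converting E to GPa, α to ×10⁻⁶/K, σ_y to MPa, then σ and n for each:
  alloy Z: E = 291.0, α = 3.08, σ_y = 513.0 → σ = 157 MPa, n = 3.27
  alloy W: E = 296.0, α = 11.1, σ_y = 286.0 → σ = 575 MPa, n = 0.497
  alloy H: E = 35.78, α = 14.7, σ_y = 407.0 → σ = 92.2 MPa, n = 4.41
  alloy J: E = 127.3, α = 11.3, σ_y = 206.0 → σ = 252 MPa, n = 0.818
Smallest n: alloy W with n = 0.497.

alloy W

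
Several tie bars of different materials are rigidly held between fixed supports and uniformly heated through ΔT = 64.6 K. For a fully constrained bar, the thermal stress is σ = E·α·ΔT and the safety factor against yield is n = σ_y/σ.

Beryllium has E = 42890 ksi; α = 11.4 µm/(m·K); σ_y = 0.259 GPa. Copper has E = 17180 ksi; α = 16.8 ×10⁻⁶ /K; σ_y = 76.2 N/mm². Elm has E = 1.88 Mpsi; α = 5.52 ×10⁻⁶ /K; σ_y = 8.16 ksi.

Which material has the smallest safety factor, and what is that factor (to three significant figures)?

Converting E to GPa, α to ×10⁻⁶/K, σ_y to MPa, then σ and n for each:
  beryllium: E = 295.7, α = 11.4, σ_y = 259.0 → σ = 218 MPa, n = 1.19
  copper: E = 118.5, α = 16.8, σ_y = 76.20 → σ = 129 MPa, n = 0.593
  elm: E = 12.96, α = 5.52, σ_y = 56.26 → σ = 4.62 MPa, n = 12.2
Smallest n: copper with n = 0.593.

copper, n = 0.593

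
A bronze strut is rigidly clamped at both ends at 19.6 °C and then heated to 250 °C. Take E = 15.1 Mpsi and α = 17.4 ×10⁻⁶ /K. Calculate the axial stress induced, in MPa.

E = 15.1 Mpsi = 104.1 GPa.
ΔT = 230.4 K. Constrained thermal stress σ = E·α·ΔT = 104.1×10³ MPa × 17.4×10⁻⁶ × 230.4 = 417 MPa (compressive).

417 MPa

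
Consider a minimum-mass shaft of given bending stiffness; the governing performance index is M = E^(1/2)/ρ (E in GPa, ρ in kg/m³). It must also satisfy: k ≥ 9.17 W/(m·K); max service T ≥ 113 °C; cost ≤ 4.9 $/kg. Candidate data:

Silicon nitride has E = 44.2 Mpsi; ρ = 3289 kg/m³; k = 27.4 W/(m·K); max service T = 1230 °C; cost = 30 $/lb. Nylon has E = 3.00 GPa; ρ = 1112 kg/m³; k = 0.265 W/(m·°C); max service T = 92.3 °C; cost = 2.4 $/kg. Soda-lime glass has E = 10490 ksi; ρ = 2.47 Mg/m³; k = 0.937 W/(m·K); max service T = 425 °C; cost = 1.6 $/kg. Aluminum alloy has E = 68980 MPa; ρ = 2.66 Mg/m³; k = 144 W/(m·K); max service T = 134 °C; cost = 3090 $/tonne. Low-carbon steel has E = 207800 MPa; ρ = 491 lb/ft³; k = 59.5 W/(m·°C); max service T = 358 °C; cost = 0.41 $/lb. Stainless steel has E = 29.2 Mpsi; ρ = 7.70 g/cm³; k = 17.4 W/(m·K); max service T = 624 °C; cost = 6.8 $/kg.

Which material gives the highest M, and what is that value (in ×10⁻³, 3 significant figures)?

aluminum alloy, M = 3.12×10⁻³

Screen on constraints: k ≥ 9.17 W/(m·K); max service T ≥ 113 °C; cost ≤ 4.9 $/kg. Survivors: aluminum alloy, low-carbon steel.
Putting every candidate on a common basis:
  aluminum alloy: E = 68.98 GPa, ρ = 2660 kg/m³
  low-carbon steel: E = 207.8 GPa, ρ = 7865 kg/m³
  aluminum alloy: M = 3.12×10⁻³
  low-carbon steel: M = 1.83×10⁻³
Aluminum alloy has the largest M.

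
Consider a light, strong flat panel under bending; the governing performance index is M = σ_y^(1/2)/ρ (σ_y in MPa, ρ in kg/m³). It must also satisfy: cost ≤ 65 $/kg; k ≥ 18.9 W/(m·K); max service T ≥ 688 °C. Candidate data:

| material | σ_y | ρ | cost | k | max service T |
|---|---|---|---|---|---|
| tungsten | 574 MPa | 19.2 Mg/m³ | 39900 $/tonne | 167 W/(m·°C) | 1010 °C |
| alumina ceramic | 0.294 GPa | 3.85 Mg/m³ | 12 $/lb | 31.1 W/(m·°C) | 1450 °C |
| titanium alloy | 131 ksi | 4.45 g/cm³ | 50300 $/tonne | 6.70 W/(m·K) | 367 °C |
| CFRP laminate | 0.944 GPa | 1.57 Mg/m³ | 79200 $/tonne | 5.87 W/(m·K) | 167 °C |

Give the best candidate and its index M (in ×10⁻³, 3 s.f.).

Screen on constraints: cost ≤ 65 $/kg; k ≥ 18.9 W/(m·K); max service T ≥ 688 °C. Survivors: tungsten, alumina ceramic.
After converting to SI:
  tungsten: σ_y = 574.0 MPa, ρ = 19200 kg/m³
  alumina ceramic: σ_y = 294.0 MPa, ρ = 3850 kg/m³
  alumina ceramic: M = 4.45×10⁻³
  tungsten: M = 1.25×10⁻³
The maximum is for alumina ceramic.

alumina ceramic, M = 4.45×10⁻³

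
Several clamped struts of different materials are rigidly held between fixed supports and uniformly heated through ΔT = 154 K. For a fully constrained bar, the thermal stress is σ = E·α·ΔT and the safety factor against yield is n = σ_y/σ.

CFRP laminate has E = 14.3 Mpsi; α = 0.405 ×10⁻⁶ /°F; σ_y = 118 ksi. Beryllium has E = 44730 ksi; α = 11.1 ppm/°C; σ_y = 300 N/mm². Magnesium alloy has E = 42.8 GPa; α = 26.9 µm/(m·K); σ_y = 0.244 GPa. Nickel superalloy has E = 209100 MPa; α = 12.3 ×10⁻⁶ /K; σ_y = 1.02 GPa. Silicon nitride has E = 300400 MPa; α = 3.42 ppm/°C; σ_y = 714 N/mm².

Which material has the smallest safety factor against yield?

beryllium

In consistent units (E in GPa, α in ×10⁻⁶/K, σ_y in MPa):
  CFRP laminate: E = 98.60, α = 0.729, σ_y = 813.6 → σ = 11.1 MPa, n = 73.5
  beryllium: E = 308.4, α = 11.1, σ_y = 300.0 → σ = 527 MPa, n = 0.569
  magnesium alloy: E = 42.80, α = 26.9, σ_y = 244.0 → σ = 177 MPa, n = 1.38
  nickel superalloy: E = 209.1, α = 12.3, σ_y = 1020 → σ = 396 MPa, n = 2.58
  silicon nitride: E = 300.4, α = 3.42, σ_y = 714.0 → σ = 158 MPa, n = 4.51
Smallest n: beryllium with n = 0.569.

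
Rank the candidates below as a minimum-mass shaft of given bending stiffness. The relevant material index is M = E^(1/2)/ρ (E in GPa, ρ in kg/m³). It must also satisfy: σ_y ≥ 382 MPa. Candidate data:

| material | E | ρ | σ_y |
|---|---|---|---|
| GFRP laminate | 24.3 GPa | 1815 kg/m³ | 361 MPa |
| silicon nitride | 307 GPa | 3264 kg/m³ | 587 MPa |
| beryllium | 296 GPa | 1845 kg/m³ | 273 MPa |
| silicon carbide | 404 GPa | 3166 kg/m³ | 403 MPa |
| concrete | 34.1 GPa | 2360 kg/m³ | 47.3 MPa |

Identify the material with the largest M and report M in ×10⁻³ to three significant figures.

silicon carbide, M = 6.35×10⁻³

Screen on constraints: σ_y ≥ 382 MPa. Survivors: silicon nitride, silicon carbide.
Computing M directly (units already consistent):
  silicon carbide: M = 6.35×10⁻³
  silicon nitride: M = 5.37×10⁻³
Silicon carbide ranks first.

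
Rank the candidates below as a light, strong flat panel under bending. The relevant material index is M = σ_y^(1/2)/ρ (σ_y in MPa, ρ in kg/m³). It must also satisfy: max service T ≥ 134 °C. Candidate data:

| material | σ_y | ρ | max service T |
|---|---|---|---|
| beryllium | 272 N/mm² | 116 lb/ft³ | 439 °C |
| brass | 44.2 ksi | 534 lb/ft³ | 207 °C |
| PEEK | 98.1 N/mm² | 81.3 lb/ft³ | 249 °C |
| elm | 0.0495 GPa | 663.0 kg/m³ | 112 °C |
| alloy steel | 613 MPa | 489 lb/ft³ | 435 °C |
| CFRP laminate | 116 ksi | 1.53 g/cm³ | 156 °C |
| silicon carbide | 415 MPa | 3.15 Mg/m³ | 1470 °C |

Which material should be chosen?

Screen on constraints: max service T ≥ 134 °C. Survivors: beryllium, brass, PEEK, alloy steel, CFRP laminate, silicon carbide.
Putting every candidate on a common basis:
  beryllium: σ_y = 272.0 MPa, ρ = 1858 kg/m³
  brass: σ_y = 304.7 MPa, ρ = 8554 kg/m³
  PEEK: σ_y = 98.10 MPa, ρ = 1302 kg/m³
  alloy steel: σ_y = 613.0 MPa, ρ = 7833 kg/m³
  CFRP laminate: σ_y = 799.8 MPa, ρ = 1530 kg/m³
  silicon carbide: σ_y = 415.0 MPa, ρ = 3150 kg/m³
  CFRP laminate: M = 18.5×10⁻³
  beryllium: M = 8.88×10⁻³
  PEEK: M = 7.61×10⁻³
  silicon carbide: M = 6.47×10⁻³
  alloy steel: M = 3.16×10⁻³
  brass: M = 2.04×10⁻³
The maximum is for CFRP laminate.

CFRP laminate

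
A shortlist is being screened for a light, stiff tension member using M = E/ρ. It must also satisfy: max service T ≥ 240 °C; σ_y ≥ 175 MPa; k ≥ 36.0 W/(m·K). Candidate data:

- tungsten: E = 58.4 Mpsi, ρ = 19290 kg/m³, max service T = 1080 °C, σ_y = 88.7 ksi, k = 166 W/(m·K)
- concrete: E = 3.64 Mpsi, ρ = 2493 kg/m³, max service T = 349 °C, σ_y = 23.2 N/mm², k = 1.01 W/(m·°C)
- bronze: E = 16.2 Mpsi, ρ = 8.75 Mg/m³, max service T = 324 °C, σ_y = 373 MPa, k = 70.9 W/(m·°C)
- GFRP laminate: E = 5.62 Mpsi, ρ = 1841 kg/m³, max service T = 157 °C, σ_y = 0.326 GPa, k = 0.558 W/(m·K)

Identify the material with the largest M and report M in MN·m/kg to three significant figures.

tungsten, M = 20.9 MN·m/kg

Screen on constraints: max service T ≥ 240 °C; σ_y ≥ 175 MPa; k ≥ 36.0 W/(m·K). Survivors: tungsten, bronze.
Normalizing units and computing the index:
  tungsten: E = 402.7 GPa, ρ = 19290 kg/m³
  bronze: E = 111.7 GPa, ρ = 8750 kg/m³
  tungsten: M = 20.9 MN·m/kg
  bronze: M = 12.8 MN·m/kg
The maximum is for tungsten.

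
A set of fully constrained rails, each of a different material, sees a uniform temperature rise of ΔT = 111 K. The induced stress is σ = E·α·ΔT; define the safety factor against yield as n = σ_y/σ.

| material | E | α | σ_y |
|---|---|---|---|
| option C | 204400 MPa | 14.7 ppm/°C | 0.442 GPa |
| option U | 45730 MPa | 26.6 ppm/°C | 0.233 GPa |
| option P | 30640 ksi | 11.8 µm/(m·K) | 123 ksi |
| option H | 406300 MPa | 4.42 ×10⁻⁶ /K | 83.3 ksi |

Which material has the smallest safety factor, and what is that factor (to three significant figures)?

option C, n = 1.33

With everything in SI (GPa, ×10⁻⁶/K, MPa):
  option C: E = 204.4, α = 14.7, σ_y = 442.0 → σ = 334 MPa, n = 1.33
  option U: E = 45.73, α = 26.6, σ_y = 233.0 → σ = 135 MPa, n = 1.73
  option P: E = 211.3, α = 11.8, σ_y = 848.1 → σ = 277 MPa, n = 3.06
  option H: E = 406.3, α = 4.42, σ_y = 574.3 → σ = 199 MPa, n = 2.88
Smallest n: option C with n = 1.33.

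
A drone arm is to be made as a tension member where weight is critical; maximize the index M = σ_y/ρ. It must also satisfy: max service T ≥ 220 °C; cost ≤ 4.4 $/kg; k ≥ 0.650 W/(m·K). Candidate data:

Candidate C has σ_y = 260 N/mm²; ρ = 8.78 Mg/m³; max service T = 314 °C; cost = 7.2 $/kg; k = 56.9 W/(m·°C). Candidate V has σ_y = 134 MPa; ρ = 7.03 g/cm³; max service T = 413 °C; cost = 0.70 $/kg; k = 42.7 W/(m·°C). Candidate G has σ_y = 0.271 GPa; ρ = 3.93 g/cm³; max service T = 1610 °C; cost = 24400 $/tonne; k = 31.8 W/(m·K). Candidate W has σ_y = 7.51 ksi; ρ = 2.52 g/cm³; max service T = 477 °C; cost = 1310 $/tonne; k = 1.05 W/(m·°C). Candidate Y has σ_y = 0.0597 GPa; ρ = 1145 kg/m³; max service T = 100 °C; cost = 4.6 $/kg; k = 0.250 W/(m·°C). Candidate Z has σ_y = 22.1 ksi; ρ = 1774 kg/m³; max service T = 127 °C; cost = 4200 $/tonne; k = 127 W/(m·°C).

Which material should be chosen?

Screen on constraints: max service T ≥ 220 °C; cost ≤ 4.4 $/kg; k ≥ 0.650 W/(m·K). Survivors: candidate V, candidate W.
After converting to SI:
  candidate V: σ_y = 134.0 MPa, ρ = 7030 kg/m³
  candidate W: σ_y = 51.78 MPa, ρ = 2520 kg/m³
  candidate W: M = 20.5 kN·m/kg
  candidate V: M = 19.1 kN·m/kg
Candidate W ranks first.

candidate W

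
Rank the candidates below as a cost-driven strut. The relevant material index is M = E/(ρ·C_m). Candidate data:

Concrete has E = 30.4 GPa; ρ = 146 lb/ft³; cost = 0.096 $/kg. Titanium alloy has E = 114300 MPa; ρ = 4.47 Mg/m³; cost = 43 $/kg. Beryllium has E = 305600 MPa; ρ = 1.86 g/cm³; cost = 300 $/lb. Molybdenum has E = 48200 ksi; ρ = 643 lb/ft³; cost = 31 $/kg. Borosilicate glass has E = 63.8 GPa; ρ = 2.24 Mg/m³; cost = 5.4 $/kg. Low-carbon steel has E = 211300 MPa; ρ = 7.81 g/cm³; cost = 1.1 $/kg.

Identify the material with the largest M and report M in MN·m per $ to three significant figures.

In SI units:
  concrete: E = 30.40 GPa, ρ = 2339 kg/m³, cost = 0.09600 $/kg
  titanium alloy: E = 114.3 GPa, ρ = 4470 kg/m³, cost = 43.00 $/kg
  beryllium: E = 305.6 GPa, ρ = 1860 kg/m³, cost = 661.4 $/kg
  molybdenum: E = 332.3 GPa, ρ = 10300 kg/m³, cost = 31.00 $/kg
  borosilicate glass: E = 63.80 GPa, ρ = 2240 kg/m³, cost = 5.400 $/kg
  low-carbon steel: E = 211.3 GPa, ρ = 7810 kg/m³, cost = 1.100 $/kg
  concrete: M = 135 MN·m per $
  low-carbon steel: M = 24.6 MN·m per $
  borosilicate glass: M = 5.27 MN·m per $
  molybdenum: M = 1.04 MN·m per $
  titanium alloy: M = 0.595 MN·m per $
  beryllium: M = 0.248 MN·m per $
The maximum is for concrete.

concrete, M = 135 MN·m per $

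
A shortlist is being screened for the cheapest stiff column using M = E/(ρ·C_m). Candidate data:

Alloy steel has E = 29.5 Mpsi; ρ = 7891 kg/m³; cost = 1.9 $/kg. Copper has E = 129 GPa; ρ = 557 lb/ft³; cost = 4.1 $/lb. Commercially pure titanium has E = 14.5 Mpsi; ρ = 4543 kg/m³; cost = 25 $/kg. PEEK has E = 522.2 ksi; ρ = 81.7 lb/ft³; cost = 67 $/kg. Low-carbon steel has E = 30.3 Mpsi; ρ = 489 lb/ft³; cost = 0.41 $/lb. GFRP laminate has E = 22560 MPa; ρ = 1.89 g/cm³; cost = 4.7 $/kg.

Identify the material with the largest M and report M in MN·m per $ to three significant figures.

In SI units:
  alloy steel: E = 203.4 GPa, ρ = 7891 kg/m³, cost = 1.900 $/kg
  copper: E = 129.0 GPa, ρ = 8922 kg/m³, cost = 9.039 $/kg
  commercially pure titanium: E = 99.97 GPa, ρ = 4543 kg/m³, cost = 25.00 $/kg
  PEEK: E = 3.600 GPa, ρ = 1309 kg/m³, cost = 67.00 $/kg
  low-carbon steel: E = 208.9 GPa, ρ = 7833 kg/m³, cost = 0.9039 $/kg
  GFRP laminate: E = 22.56 GPa, ρ = 1890 kg/m³, cost = 4.700 $/kg
  low-carbon steel: M = 29.5 MN·m per $
  alloy steel: M = 13.6 MN·m per $
  GFRP laminate: M = 2.54 MN·m per $
  copper: M = 1.60 MN·m per $
  commercially pure titanium: M = 0.880 MN·m per $
  PEEK: M = 0.0411 MN·m per $
Highest index: low-carbon steel.

low-carbon steel, M = 29.5 MN·m per $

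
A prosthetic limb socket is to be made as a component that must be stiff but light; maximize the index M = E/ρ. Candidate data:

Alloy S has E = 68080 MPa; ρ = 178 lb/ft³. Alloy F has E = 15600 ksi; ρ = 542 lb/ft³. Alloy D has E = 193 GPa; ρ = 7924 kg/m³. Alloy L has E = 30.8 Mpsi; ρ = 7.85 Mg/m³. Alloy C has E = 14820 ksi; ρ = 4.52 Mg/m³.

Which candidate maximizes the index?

alloy L

Convert each candidate to consistent units, then evaluate M:
  alloy S: E = 68.08 GPa, ρ = 2851 kg/m³
  alloy F: E = 107.6 GPa, ρ = 8682 kg/m³
  alloy D: E = 193.0 GPa, ρ = 7924 kg/m³
  alloy L: E = 212.4 GPa, ρ = 7850 kg/m³
  alloy C: E = 102.2 GPa, ρ = 4520 kg/m³
  alloy L: M = 27.1 MN·m/kg
  alloy D: M = 24.4 MN·m/kg
  alloy S: M = 23.9 MN·m/kg
  alloy C: M = 22.6 MN·m/kg
  alloy F: M = 12.4 MN·m/kg
Alloy L ranks first.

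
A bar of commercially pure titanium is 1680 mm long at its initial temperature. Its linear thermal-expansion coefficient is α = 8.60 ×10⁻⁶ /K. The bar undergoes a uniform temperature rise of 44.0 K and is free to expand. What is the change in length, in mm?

0.636 mm

ΔL = α·L₀·ΔT = 8.60×10⁻⁶ × 1680 mm × 44.00 K = 0.636 mm.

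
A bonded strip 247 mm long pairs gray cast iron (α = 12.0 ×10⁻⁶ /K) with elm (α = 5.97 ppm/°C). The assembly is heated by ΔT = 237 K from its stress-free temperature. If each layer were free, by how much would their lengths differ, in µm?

353 µm

Δα = |12.0 − 5.97|×10⁻⁶/K = 6.03×10⁻⁶/K.
ΔL_mismatch = Δα·L·ΔT = 6.03×10⁻⁶ × 247.0 mm × 237.0 K = 353 µm.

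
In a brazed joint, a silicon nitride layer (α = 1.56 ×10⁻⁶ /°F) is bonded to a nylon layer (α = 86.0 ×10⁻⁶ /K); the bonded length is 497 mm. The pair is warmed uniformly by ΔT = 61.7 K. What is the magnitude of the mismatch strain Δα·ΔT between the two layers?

silicon nitride: α = 1.56×10⁻⁶/°F × 9/5 = 2.81×10⁻⁶/K.
Δα = |2.81 − 86.0|×10⁻⁶/K = 83.2×10⁻⁶/K.
Mismatch strain = Δα·ΔT = 83.2×10⁻⁶ × 61.7 = 5.13×10⁻³.

5.13×10⁻³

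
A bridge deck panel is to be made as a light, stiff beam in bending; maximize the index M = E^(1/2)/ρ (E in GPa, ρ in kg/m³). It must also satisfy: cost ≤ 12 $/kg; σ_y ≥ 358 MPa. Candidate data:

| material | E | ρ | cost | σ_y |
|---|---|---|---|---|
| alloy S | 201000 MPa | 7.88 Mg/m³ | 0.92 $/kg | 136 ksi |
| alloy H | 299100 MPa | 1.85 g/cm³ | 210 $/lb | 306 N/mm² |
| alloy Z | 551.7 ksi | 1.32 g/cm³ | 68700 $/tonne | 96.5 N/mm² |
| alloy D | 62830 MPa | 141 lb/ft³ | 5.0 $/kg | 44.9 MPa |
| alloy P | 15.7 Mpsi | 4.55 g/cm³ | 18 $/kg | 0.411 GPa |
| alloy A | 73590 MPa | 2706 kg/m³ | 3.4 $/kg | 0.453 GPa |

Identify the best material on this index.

Screen on constraints: cost ≤ 12 $/kg; σ_y ≥ 358 MPa. Survivors: alloy S, alloy A.
Convert each candidate to consistent units, then evaluate M:
  alloy S: E = 201.0 GPa, ρ = 7880 kg/m³
  alloy A: E = 73.59 GPa, ρ = 2706 kg/m³
  alloy A: M = 3.17×10⁻³
  alloy S: M = 1.80×10⁻³
Alloy A ranks first.

alloy A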